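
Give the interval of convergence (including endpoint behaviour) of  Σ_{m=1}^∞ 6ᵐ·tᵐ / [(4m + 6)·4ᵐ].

[-2/3, 2/3)

The ratio of consecutive coefficients is [(4m + 6)/(4(m+1) + 6)] · 6/4 → 3/2.
The series converges when 3/2 · |t| < 1, giving R = 2/3.
Check t = 2/3: the terms are asymptotic to a nonzero constant times 1/m, so the series diverges by limit comparison with Σ 1/m.
Check t = -2/3: the terms alternate in sign and decrease monotonically to 0 in absolute value (size ~ c/m), so the alternating series test gives convergence.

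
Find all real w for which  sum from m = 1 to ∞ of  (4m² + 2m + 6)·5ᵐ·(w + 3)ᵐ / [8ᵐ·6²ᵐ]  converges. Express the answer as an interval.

The ratio of consecutive coefficients is [(4(m+1)² + 2(m+1) + 6)/(4m² + 2m + 6)] · 5/(8·36) → 5/288.
Convergence for |w + 3| · 5/288 < 1, i.e. |w + 3| < 288/5. So R = 288/5.
When w = 273/5, the terms do not tend to 0, so the series diverges.
Check w = -303/5: the m-th term does not approach 0; divergence by the term test.

(-303/5, 273/5)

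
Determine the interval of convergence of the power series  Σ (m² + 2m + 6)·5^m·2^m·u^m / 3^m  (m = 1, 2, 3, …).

Apply the ratio test: |a_{m+1}| / |a_m| = [((m+1)² + 2(m+1) + 6)/(m² + 2m + 6)] · 5·2/3, which tends to 10/3 as m → ∞.
Hence the series converges for |u| < 1/(10/3) = 3/10, so the radius of convergence is 3/10.
At u = 3/10: the terms do not tend to 0, so the series diverges.
At u = -3/10: the terms have absolute value of order m², which does not tend to 0, so the series diverges by the divergence test.

(-3/10, 3/10)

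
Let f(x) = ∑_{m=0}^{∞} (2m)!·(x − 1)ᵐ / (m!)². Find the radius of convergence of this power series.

By the ratio test, |a_{m+1}/a_m| = (2m+1)·(2m+2)/(m+1)² → 4.
Convergence for |x − 1| · 4 < 1, i.e. |x − 1| < 1/4. So R = 1/4.

R = 1/4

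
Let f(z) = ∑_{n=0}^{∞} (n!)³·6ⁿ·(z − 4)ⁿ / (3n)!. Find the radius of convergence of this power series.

Apply the ratio test: |a_{n+1}| / |a_n| = (n+1)³/[(3n+1)·(3n+2)·(3n+3)] · 6, which tends to 2/9 as n → ∞.
Convergence for |z − 4| · 2/9 < 1, i.e. |z − 4| < 9/2. So R = 9/2.

R = 9/2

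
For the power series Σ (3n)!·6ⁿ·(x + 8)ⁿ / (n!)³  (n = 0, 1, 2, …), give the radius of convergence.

R = 1/162

By the ratio test, |a_{n+1}/a_n| = (3n+1)·(3n+2)·(3n+3)/(n+1)³ · 6 → 162.
Convergence for |x + 8| · 162 < 1, i.e. |x + 8| < 1/162. So R = 1/162.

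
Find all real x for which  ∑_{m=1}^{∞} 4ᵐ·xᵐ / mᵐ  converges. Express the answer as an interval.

Root test: |a_m|^(1/m) = 4/m → 0.
The limit is 0 for every x, so R = ∞.

(−∞, ∞)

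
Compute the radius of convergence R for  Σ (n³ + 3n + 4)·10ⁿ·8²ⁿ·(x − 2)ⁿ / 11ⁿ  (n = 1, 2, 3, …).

By the ratio test, |a_{n+1}/a_n| = [((n+1)³ + 3(n+1) + 4)/(n³ + 3n + 4)] · 10·64/11 → 640/11.
Convergence for |x − 2| · 640/11 < 1, i.e. |x − 2| < 11/640. So R = 11/640.

R = 11/640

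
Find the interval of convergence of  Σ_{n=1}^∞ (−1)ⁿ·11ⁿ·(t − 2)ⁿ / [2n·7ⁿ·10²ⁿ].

(-678/11, 722/11]

The ratio of consecutive coefficients is [2n/2(n+1)] · 11/(7·100) → 11/700.
The series converges when 11/700 · |t − 2| < 1, giving R = 700/11.
Endpoint t = 722/11: convergence follows from the alternating series test (terms decrease monotonically to 0).
When t = -678/11, comparison with the harmonic series Σ 1/n shows the series diverges.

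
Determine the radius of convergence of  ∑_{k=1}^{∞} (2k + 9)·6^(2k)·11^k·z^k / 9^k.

Ratio test: |a_{k+1}/a_k| = [(2(k+1) + 9)/(2k + 9)] · 36·11/9 → 44 as k → ∞.
Hence the series converges for |z| < 1/(44) = 1/44, so the radius of convergence is 1/44.

R = 1/44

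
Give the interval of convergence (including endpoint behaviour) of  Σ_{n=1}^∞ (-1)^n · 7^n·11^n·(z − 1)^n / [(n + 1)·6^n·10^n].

The ratio of consecutive coefficients is [(n + 1)/((n+1) + 1)] · 7·11/(6·10) → 77/60.
Convergence for |z − 1| · 77/60 < 1, i.e. |z − 1| < 60/77. So R = 60/77.
When z = 137/77, convergence follows from the alternating series test (terms decrease monotonically to 0).
Check z = 17/77: the terms are asymptotic to a nonzero constant times 1/n, so the series diverges by limit comparison with Σ 1/n.

(17/77, 137/77]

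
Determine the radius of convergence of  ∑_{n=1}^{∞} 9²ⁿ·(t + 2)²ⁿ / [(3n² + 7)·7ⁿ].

The ratio of consecutive coefficients is [(3n² + 7)/(3(n+1)² + 7)] · 81/7 → 81/7.
Successive powers of (t + 2) differ by 2, so the series converges when |t + 2|² · 81/7 < 1, i.e. |t + 2| < √(7/81). So R = √7/9.

R = √7/9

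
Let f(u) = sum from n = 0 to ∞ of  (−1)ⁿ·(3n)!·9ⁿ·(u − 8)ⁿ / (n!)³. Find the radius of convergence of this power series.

R = 1/243

Apply the ratio test: |a_{n+1}| / |a_n| = (3n+1)·(3n+2)·(3n+3)/(n+1)³ · 9, which tends to 243 as n → ∞.
Hence the series converges for |u − 8| < 1/(243) = 1/243, so the radius of convergence is 1/243.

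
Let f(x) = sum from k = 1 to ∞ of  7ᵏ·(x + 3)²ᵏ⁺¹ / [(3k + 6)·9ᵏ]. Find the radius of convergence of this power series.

By the ratio test, |a_{k+1}/a_k| = [(3k + 6)/(3(k+1) + 6)] · 7/9 → 7/9.
Successive powers of (x + 3) differ by 2, so the series converges when |x + 3|² · 7/9 < 1, i.e. |x + 3| < √(9/7). So R = 3√7/7.

R = 3√7/7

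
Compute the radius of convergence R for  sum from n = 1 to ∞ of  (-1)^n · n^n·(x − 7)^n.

Root test: |a_n|^(1/n) = n → ∞.
The root grows without bound, so R = 0 (convergence only at x = 7).

R = 0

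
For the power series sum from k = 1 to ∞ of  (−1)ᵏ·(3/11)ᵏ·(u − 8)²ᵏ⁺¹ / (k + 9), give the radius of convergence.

The ratio of consecutive coefficients is [(k + 9)/((k+1) + 9)] · 3/11 → 3/11.
Writing y = (u − 8)², the series in y has radius 11/3, so |u − 8| < √(11/3) and R = √33/3.

R = √33/3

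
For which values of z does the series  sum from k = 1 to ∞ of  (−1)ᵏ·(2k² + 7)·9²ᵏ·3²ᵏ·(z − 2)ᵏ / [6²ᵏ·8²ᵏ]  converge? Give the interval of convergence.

Apply the ratio test: |a_{k+1}| / |a_k| = [(2(k+1)² + 7)/(2k² + 7)] · 81·9/(36·64), which tends to 81/256 as k → ∞.
Thus R = 1/(81/256) = 256/81.
At z = 418/81: the terms do not tend to 0, so the series diverges.
When z = -94/81, the terms do not tend to 0, so the series diverges.

(-94/81, 418/81)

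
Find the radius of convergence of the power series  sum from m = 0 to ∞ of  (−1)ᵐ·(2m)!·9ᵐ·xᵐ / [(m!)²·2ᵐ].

Apply the ratio test: |a_{m+1}| / |a_m| = (2m+1)·(2m+2)/(m+1)² · 9/2, which tends to 18 as m → ∞.
The series converges when 18 · |x| < 1, giving R = 1/18.

R = 1/18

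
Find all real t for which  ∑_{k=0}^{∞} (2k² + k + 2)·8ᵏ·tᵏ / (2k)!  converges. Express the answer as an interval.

(−∞, ∞)

Ratio test: |a_{k+1}/a_k| = (2(k+1)² + (k+1) + 2)/(2k² + k + 2) · 8 · 1/[(2k+1)·(2k+2)] → 0 as k → ∞.
Since the limit is 0 < 1 for every t, the series converges on all of ℝ and R = ∞.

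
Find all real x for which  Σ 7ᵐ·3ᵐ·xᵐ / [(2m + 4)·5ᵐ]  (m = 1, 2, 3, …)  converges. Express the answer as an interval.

[-5/21, 5/21)

Ratio test: |a_{m+1}/a_m| = [(2m + 4)/(2(m+1) + 4)] · 7·3/5 → 21/5 as m → ∞.
Convergence for |x| · 21/5 < 1, i.e. |x| < 5/21. So R = 5/21.
Endpoint x = 5/21: the terms behave like c/m; limit comparison with the harmonic series gives divergence.
Endpoint x = -5/21: convergence follows from the alternating series test (terms decrease monotonically to 0).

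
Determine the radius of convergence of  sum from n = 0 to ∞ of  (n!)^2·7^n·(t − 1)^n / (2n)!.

The ratio of consecutive coefficients is (n+1)²/[(2n+1)·(2n+2)] · 7 → 7/4.
Thus R = 1/(7/4) = 4/7.

R = 4/7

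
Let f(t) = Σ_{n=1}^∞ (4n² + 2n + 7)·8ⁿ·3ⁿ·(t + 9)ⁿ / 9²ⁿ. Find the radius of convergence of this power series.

Ratio test: |a_{n+1}/a_n| = [(4(n+1)² + 2(n+1) + 7)/(4n² + 2n + 7)] · 8·3/81 → 8/27 as n → ∞.
Thus R = 1/(8/27) = 27/8.

R = 27/8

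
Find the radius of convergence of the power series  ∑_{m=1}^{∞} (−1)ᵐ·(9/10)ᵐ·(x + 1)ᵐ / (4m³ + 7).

Ratio test: |a_{m+1}/a_m| = [(4m³ + 7)/(4(m+1)³ + 7)] · 9/10 → 9/10 as m → ∞.
Hence the series converges for |x + 1| < 1/(9/10) = 10/9, so the radius of convergence is 10/9.

R = 10/9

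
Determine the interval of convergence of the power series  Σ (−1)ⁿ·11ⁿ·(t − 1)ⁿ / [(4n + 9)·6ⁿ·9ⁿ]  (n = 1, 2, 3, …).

Ratio test: |a_{n+1}/a_n| = [(4n + 9)/(4(n+1) + 9)] · 11/(6·9) → 11/54 as n → ∞.
Convergence for |t − 1| · 11/54 < 1, i.e. |t − 1| < 54/11. So R = 54/11.
At t = 65/11: an alternating series whose terms decrease to 0 in absolute value, so it converges by the Leibniz criterion.
At t = -43/11: comparison with the harmonic series Σ 1/n shows the series diverges.

(-43/11, 65/11]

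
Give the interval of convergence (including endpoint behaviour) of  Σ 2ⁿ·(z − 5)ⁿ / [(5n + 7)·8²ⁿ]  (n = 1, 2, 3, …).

The ratio of consecutive coefficients is [(5n + 7)/(5(n+1) + 7)] · 2/64 → 1/32.
The series converges when 1/32 · |z − 5| < 1, giving R = 32.
Endpoint z = 37: comparison with the harmonic series Σ 1/n shows the series diverges.
Check z = -27: the terms alternate in sign and decrease monotonically to 0 in absolute value (size ~ c/n), so the alternating series test gives convergence.

[-27, 37)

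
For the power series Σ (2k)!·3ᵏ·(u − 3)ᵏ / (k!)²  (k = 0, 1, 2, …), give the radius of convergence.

R = 1/12

The ratio of consecutive coefficients is (2k+1)·(2k+2)/(k+1)² · 3 → 12.
Thus R = 1/(12) = 1/12.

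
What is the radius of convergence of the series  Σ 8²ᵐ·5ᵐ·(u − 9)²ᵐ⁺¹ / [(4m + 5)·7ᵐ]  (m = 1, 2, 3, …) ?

R = √35/40

By the ratio test, |a_{m+1}/a_m| = [(4m + 5)/(4(m+1) + 5)] · 64·5/7 → 320/7.
Successive powers of (u − 9) differ by 2, so the series converges when |u − 9|² · 320/7 < 1, i.e. |u − 9| < √(7/320). So R = √35/40.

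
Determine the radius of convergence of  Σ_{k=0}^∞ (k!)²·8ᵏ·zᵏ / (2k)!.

Apply the ratio test: |a_{k+1}| / |a_k| = (k+1)²/[(2k+1)·(2k+2)] · 8, which tends to 2 as k → ∞.
Thus R = 1/(2) = 1/2.

R = 1/2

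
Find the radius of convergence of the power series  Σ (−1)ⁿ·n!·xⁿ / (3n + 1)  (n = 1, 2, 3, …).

Apply the ratio test: |a_{n+1}| / |a_n| = (n+1) · (3n + 1)/(3(n+1) + 1), which tends to ∞ as n → ∞.
The terms grow without bound for any x ≠ 0, so R = 0 (convergence only at x = 0).

R = 0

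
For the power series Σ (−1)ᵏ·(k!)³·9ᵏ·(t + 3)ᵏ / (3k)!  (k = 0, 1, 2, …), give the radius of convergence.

Ratio test: |a_{k+1}/a_k| = (k+1)³/[(3k+1)·(3k+2)·(3k+3)] · 9 → 1/3 as k → ∞.
Thus R = 1/(1/3) = 3.

R = 3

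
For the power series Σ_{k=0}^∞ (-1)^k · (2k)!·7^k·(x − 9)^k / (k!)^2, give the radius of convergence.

R = 1/28

The ratio of consecutive coefficients is (2k+1)·(2k+2)/(k+1)² · 7 → 28.
Thus R = 1/(28) = 1/28.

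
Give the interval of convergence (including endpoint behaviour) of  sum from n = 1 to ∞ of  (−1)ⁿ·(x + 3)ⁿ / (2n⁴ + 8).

[-4, -2]

The ratio of consecutive coefficients is (2n⁴ + 8)/(2(n+1)⁴ + 8) → 1.
So the series converges when |x + 3| < 1 and diverges when |x + 3| > 1; R = 1.
At x = -2: absolute convergence follows by limit comparison with Σ 1/n⁴.
Check x = -4: the terms are on the order of 1/n⁴, so the series converges absolutely by comparison with the p-series (p = 4 > 1).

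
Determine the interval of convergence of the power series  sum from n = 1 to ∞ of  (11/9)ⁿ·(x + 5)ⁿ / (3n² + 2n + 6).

By the ratio test, |a_{n+1}/a_n| = [(3n² + 2n + 6)/(3(n+1)² + 2(n+1) + 6)] · 11/9 → 11/9.
The series converges when 11/9 · |x + 5| < 1, giving R = 9/11.
Check x = -46/11: absolute convergence follows by limit comparison with Σ 1/n².
Check x = -64/11: the terms are on the order of 1/n², so the series converges absolutely by comparison with the p-series (p = 2 > 1).

[-64/11, -46/11]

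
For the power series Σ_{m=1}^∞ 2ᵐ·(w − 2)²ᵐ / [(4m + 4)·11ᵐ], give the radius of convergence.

Ratio test: |a_{m+1}/a_m| = [(4m + 4)/(4(m+1) + 4)] · 2/11 → 2/11 as m → ∞.
Writing y = (w − 2)², the series in y has radius 11/2, so |w − 2| < √(11/2) and R = √22/2.

R = √22/2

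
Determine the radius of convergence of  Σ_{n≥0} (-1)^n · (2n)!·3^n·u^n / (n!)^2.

R = 1/12

The ratio of consecutive coefficients is (2n+1)·(2n+2)/(n+1)² · 3 → 12.
The series converges when 12 · |u| < 1, giving R = 1/12.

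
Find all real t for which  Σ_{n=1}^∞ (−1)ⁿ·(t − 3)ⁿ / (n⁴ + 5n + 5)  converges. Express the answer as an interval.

Ratio test: |a_{n+1}/a_n| = (n⁴ + 5n + 5)/((n+1)⁴ + 5(n+1) + 5) → 1 as n → ∞.
Hence R = 1.
At t = 4: the terms are on the order of 1/n⁴, so the series converges absolutely by comparison with the p-series (p = 4 > 1).
Endpoint t = 2: absolute convergence follows by limit comparison with Σ 1/n⁴.

[2, 4]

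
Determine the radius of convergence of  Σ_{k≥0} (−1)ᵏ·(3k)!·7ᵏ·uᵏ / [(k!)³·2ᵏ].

R = 2/189

The ratio of consecutive coefficients is (3k+1)·(3k+2)·(3k+3)/(k+1)³ · 7/2 → 189/2.
Thus R = 1/(189/2) = 2/189.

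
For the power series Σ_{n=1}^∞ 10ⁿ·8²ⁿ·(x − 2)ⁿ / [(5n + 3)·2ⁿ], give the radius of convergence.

Apply the ratio test: |a_{n+1}| / |a_n| = [(5n + 3)/(5(n+1) + 3)] · 10·64/2, which tends to 320 as n → ∞.
Thus R = 1/(320) = 1/320.

R = 1/320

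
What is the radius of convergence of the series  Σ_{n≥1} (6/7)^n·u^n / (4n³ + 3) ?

R = 7/6

Ratio test: |a_{n+1}/a_n| = [(4n³ + 3)/(4(n+1)³ + 3)] · 6/7 → 6/7 as n → ∞.
Hence the series converges for |u| < 1/(6/7) = 7/6, so the radius of convergence is 7/6.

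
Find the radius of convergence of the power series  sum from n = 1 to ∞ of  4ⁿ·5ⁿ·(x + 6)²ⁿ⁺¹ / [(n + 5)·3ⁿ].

Apply the ratio test: |a_{n+1}| / |a_n| = [(n + 5)/((n+1) + 5)] · 4·5/3, which tends to 20/3 as n → ∞.
Successive powers of (x + 6) differ by 2, so the series converges when |x + 6|² · 20/3 < 1, i.e. |x + 6| < √(3/20). So R = √15/10.

R = √15/10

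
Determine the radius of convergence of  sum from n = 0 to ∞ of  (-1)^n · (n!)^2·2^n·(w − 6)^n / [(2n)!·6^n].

R = 12

The ratio of consecutive coefficients is (n+1)²/[(2n+1)·(2n+2)] · 2/6 → 1/12.
Thus R = 1/(1/12) = 12.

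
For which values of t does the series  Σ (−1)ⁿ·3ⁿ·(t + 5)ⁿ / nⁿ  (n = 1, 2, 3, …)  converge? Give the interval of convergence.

Root test: |a_n|^(1/n) = 3/n → 0.
Since the n-th root of |a_n| tends to 0, the series converges for all real t; R = ∞.

(−∞, ∞)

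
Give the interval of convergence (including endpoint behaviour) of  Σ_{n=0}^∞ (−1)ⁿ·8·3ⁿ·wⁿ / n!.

By the ratio test, |a_{n+1}/a_n| = 8/8 · 3 · 1/(n+1) → 0.
The limit is 0, so the series converges for all w; R = ∞.

(−∞, ∞)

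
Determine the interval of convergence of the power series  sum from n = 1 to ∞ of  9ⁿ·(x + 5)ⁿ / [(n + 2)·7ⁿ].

[-52/9, -38/9)

Ratio test: |a_{n+1}/a_n| = [(n + 2)/((n+1) + 2)] · 9/7 → 9/7 as n → ∞.
The series converges when 9/7 · |x + 5| < 1, giving R = 7/9.
Check x = -38/9: the terms are asymptotic to a nonzero constant times 1/n, so the series diverges by limit comparison with Σ 1/n.
When x = -52/9, the terms alternate in sign and decrease monotonically to 0 in absolute value (size ~ c/n), so the alternating series test gives convergence.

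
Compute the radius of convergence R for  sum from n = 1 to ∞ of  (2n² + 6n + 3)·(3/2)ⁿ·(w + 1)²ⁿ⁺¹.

The ratio of consecutive coefficients is [(2(n+1)² + 6(n+1) + 3)/(2n² + 6n + 3)] · 3/2 → 3/2.
Since the exponent of (w + 1) increases by 2 each term, convergence requires |w + 1|² < 2/3, hence R = √6/3.

R = √6/3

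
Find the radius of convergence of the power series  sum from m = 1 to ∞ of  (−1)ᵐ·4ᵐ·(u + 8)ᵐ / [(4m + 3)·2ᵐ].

By the ratio test, |a_{m+1}/a_m| = [(4m + 3)/(4(m+1) + 3)] · 4/2 → 2.
The series converges when 2 · |u + 8| < 1, giving R = 1/2.

R = 1/2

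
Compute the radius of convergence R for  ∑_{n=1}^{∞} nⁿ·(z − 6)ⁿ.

R = 0

Root test: |a_n|^(1/n) = n → ∞.
Since the n-th root of |a_n| is unbounded, the series converges only at z = 6; R = 0.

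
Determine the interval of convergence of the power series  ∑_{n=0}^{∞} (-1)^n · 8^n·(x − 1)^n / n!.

By the ratio test, |a_{n+1}/a_n| = 8 · 1/(n+1) → 0.
Since the limit is 0 < 1 for every x, the series converges on all of ℝ and R = ∞.

(−∞, ∞)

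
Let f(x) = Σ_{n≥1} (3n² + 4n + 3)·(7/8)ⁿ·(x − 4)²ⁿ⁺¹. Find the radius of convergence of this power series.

The ratio of consecutive coefficients is [(3(n+1)² + 4(n+1) + 3)/(3n² + 4n + 3)] · 7/8 → 7/8.
Successive powers of (x − 4) differ by 2, so the series converges when |x − 4|² · 7/8 < 1, i.e. |x − 4| < √(8/7). So R = 2√14/7.

R = 2√14/7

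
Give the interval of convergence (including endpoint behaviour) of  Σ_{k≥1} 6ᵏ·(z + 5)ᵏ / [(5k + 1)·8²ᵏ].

[-47/3, 17/3)

Ratio test: |a_{k+1}/a_k| = [(5k + 1)/(5(k+1) + 1)] · 6/64 → 3/32 as k → ∞.
The series converges when 3/32 · |z + 5| < 1, giving R = 32/3.
At z = 17/3: the terms are asymptotic to a nonzero constant times 1/k, so the series diverges by limit comparison with Σ 1/k.
Endpoint z = -47/3: convergence follows from the alternating series test (terms decrease monotonically to 0).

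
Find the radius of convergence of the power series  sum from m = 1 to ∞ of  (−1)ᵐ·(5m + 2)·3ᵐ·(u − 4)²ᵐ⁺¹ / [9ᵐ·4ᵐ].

Ratio test: |a_{m+1}/a_m| = [(5(m+1) + 2)/(5m + 2)] · 3/(9·4) → 1/12 as m → ∞.
Writing y = (u − 4)², the series in y has radius 12, so |u − 4| < √(12) and R = 2√3.

R = 2√3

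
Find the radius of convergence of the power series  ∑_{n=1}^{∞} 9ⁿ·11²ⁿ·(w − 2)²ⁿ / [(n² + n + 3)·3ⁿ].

R = √3/33

Apply the ratio test: |a_{n+1}| / |a_n| = [(n² + n + 3)/((n+1)² + (n+1) + 3)] · 9·121/3, which tends to 363 as n → ∞.
Successive powers of (w − 2) differ by 2, so the series converges when |w − 2|² · 363 < 1, i.e. |w − 2| < √(1/363). So R = √3/33.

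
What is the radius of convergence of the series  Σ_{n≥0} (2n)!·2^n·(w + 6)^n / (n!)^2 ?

R = 1/8

Ratio test: |a_{n+1}/a_n| = (2n+1)·(2n+2)/(n+1)² · 2 → 8 as n → ∞.
Hence the series converges for |w + 6| < 1/(8) = 1/8, so the radius of convergence is 1/8.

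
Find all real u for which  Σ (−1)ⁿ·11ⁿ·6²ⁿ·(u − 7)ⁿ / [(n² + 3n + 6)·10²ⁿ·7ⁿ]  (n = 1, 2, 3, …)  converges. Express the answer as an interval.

Ratio test: |a_{n+1}/a_n| = [(n² + 3n + 6)/((n+1)² + 3(n+1) + 6)] · 11·36/(100·7) → 99/175 as n → ∞.
Thus R = 1/(99/175) = 175/99.
At u = 868/99: the terms are on the order of 1/n², so the series converges absolutely by comparison with the p-series (p = 2 > 1).
Endpoint u = 518/99: the series is dominated by a constant times Σ 1/n², which converges (p = 2 > 1).

[518/99, 868/99]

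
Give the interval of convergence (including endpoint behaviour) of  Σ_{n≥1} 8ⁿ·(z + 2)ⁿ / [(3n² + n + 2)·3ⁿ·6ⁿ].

[-17/4, 1/4]

Ratio test: |a_{n+1}/a_n| = [(3n² + n + 2)/(3(n+1)² + (n+1) + 2)] · 8/(3·6) → 4/9 as n → ∞.
Convergence for |z + 2| · 4/9 < 1, i.e. |z + 2| < 9/4. So R = 9/4.
When z = 1/4, absolute convergence follows by limit comparison with Σ 1/n².
Endpoint z = -17/4: absolute convergence follows by limit comparison with Σ 1/n².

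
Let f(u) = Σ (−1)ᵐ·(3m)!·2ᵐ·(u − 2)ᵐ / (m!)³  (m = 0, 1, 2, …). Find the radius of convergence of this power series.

R = 1/54

Apply the ratio test: |a_{m+1}| / |a_m| = (3m+1)·(3m+2)·(3m+3)/(m+1)³ · 2, which tends to 54 as m → ∞.
The series converges when 54 · |u − 2| < 1, giving R = 1/54.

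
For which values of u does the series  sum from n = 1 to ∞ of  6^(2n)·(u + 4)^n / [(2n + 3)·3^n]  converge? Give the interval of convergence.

Ratio test: |a_{n+1}/a_n| = [(2n + 3)/(2(n+1) + 3)] · 36/3 → 12 as n → ∞.
Convergence for |u + 4| · 12 < 1, i.e. |u + 4| < 1/12. So R = 1/12.
Endpoint u = -47/12: the terms behave like c/n; limit comparison with the harmonic series gives divergence.
When u = -49/12, the terms alternate in sign and decrease monotonically to 0 in absolute value (size ~ c/n), so the alternating series test gives convergence.

[-49/12, -47/12)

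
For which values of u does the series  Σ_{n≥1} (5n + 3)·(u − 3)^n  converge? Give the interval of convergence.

(2, 4)

Ratio test: |a_{n+1}/a_n| = (5(n+1) + 3)/(5n + 3) → 1 as n → ∞.
Hence R = 1.
Endpoint u = 4: the terms have absolute value of order n, which does not tend to 0, so the series diverges by the divergence test.
At u = 2: the terms have absolute value of order n, which does not tend to 0, so the series diverges by the divergence test.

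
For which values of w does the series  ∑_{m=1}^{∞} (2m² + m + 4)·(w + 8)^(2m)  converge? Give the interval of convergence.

Apply the ratio test: |a_{m+1}| / |a_m| = (2(m+1)² + (m+1) + 4)/(2m² + m + 4), which tends to 1 as m → ∞.
Since the exponent of (w + 8) increases by 2 each term, convergence requires |w + 8|² < 1, hence R = 1.
Check w = -7: the m-th term does not approach 0; divergence by the term test.
At w = -9: the m-th term does not approach 0; divergence by the term test.

(-9, -7)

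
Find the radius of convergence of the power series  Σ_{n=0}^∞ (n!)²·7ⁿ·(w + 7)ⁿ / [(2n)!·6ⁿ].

By the ratio test, |a_{n+1}/a_n| = (n+1)²/[(2n+1)·(2n+2)] · 7/6 → 7/24.
Convergence for |w + 7| · 7/24 < 1, i.e. |w + 7| < 24/7. So R = 24/7.

R = 24/7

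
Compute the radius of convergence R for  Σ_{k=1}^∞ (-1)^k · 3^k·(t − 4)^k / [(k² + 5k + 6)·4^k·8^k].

Ratio test: |a_{k+1}/a_k| = [(k² + 5k + 6)/((k+1)² + 5(k+1) + 6)] · 3/(4·8) → 3/32 as k → ∞.
Convergence for |t − 4| · 3/32 < 1, i.e. |t − 4| < 32/3. So R = 32/3.

R = 32/3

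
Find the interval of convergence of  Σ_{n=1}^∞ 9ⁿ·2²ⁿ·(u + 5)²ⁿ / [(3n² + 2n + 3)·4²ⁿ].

Apply the ratio test: |a_{n+1}| / |a_n| = [(3n² + 2n + 3)/(3(n+1)² + 2(n+1) + 3)] · 9·4/16, which tends to 9/4 as n → ∞.
Successive powers of (u + 5) differ by 2, so the series converges when |u + 5|² · 9/4 < 1, i.e. |u + 5| < √(4/9) = 2/3. So R = 2/3.
Endpoint u = -13/3: absolute convergence follows by limit comparison with Σ 1/n².
At u = -17/3: absolute convergence follows by limit comparison with Σ 1/n².

[-17/3, -13/3]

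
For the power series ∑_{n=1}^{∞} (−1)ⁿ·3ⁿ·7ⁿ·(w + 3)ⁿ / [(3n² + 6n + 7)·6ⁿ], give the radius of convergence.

R = 2/7

Ratio test: |a_{n+1}/a_n| = [(3n² + 6n + 7)/(3(n+1)² + 6(n+1) + 7)] · 3·7/6 → 7/2 as n → ∞.
Thus R = 1/(7/2) = 2/7.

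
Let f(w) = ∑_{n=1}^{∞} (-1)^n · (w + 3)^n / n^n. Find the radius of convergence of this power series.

R = ∞

Applying the root test, |a_n|^(1/n) = 1/n → 0.
Since the n-th root of |a_n| tends to 0, the series converges for all real w; R = ∞.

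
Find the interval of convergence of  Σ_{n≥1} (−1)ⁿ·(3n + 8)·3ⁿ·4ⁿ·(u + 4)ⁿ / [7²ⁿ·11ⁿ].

Apply the ratio test: |a_{n+1}| / |a_n| = [(3(n+1) + 8)/(3n + 8)] · 3·4/(49·11), which tends to 12/539 as n → ∞.
Convergence for |u + 4| · 12/539 < 1, i.e. |u + 4| < 539/12. So R = 539/12.
At u = 491/12: the terms do not tend to 0, so the series diverges.
Endpoint u = -587/12: the terms have absolute value of order n, which does not tend to 0, so the series diverges by the divergence test.

(-587/12, 491/12)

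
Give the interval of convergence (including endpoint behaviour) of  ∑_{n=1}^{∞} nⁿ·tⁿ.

{0}

By the Cauchy root test, |a_n|^(1/n) = n → ∞.
The root grows without bound, so R = 0 (convergence only at t = 0).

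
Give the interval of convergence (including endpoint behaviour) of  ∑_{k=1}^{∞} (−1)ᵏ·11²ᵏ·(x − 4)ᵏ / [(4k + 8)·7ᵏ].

Ratio test: |a_{k+1}/a_k| = [(4k + 8)/(4(k+1) + 8)] · 121/7 → 121/7 as k → ∞.
Convergence for |x − 4| · 121/7 < 1, i.e. |x − 4| < 7/121. So R = 7/121.
At x = 491/121: the terms alternate in sign and decrease monotonically to 0 in absolute value (size ~ c/k), so the alternating series test gives convergence.
When x = 477/121, the terms are asymptotic to a nonzero constant times 1/k, so the series diverges by limit comparison with Σ 1/k.

(477/121, 491/121]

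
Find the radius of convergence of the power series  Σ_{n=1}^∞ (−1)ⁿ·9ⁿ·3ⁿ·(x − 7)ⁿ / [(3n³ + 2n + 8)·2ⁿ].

R = 2/27

Ratio test: |a_{n+1}/a_n| = [(3n³ + 2n + 8)/(3(n+1)³ + 2(n+1) + 8)] · 9·3/2 → 27/2 as n → ∞.
Hence the series converges for |x − 7| < 1/(27/2) = 2/27, so the radius of convergence is 2/27.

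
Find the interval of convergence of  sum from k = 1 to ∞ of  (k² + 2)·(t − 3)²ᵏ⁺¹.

(2, 4)

Apply the ratio test: |a_{k+1}| / |a_k| = ((k+1)² + 2)/(k² + 2), which tends to 1 as k → ∞.
Successive powers of (t − 3) differ by 2, so the series converges when |t − 3|² · 1 < 1, i.e. |t − 3| < √(1) = 1. So R = 1.
When t = 4, the terms have absolute value of order k², which does not tend to 0, so the series diverges by the divergence test.
Endpoint t = 2: the terms do not tend to 0, so the series diverges.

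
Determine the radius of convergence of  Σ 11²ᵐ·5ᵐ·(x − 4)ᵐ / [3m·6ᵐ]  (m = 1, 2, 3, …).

R = 6/605

Ratio test: |a_{m+1}/a_m| = [3m/3(m+1)] · 121·5/6 → 605/6 as m → ∞.
Thus R = 1/(605/6) = 6/605.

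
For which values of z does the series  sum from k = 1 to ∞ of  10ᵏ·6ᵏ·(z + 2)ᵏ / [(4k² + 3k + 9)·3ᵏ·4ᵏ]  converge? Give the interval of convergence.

[-11/5, -9/5]

By the ratio test, |a_{k+1}/a_k| = [(4k² + 3k + 9)/(4(k+1)² + 3(k+1) + 9)] · 10·6/(3·4) → 5.
Convergence for |z + 2| · 5 < 1, i.e. |z + 2| < 1/5. So R = 1/5.
Endpoint z = -9/5: absolute convergence follows by limit comparison with Σ 1/k².
Check z = -11/5: the series is dominated by a constant times Σ 1/k², which converges (p = 2 > 1).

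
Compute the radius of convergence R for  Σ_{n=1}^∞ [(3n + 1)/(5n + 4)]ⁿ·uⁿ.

R = 5/3

Root test: |a_n|^(1/n) = (3n + 1)/(5n + 4) → 3/5.
Hence the series converges for |u| < 1/(3/5) = 5/3, so the radius of convergence is 5/3.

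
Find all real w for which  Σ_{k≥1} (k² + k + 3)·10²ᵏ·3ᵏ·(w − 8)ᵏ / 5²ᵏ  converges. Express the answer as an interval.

By the ratio test, |a_{k+1}/a_k| = [((k+1)² + (k+1) + 3)/(k² + k + 3)] · 100·3/25 → 12.
Hence the series converges for |w − 8| < 1/(12) = 1/12, so the radius of convergence is 1/12.
Check w = 97/12: the terms have absolute value of order k², which does not tend to 0, so the series diverges by the divergence test.
Check w = 95/12: the k-th term does not approach 0; divergence by the term test.

(95/12, 97/12)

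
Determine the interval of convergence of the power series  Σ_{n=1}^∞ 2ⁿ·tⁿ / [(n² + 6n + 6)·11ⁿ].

Apply the ratio test: |a_{n+1}| / |a_n| = [(n² + 6n + 6)/((n+1)² + 6(n+1) + 6)] · 2/11, which tends to 2/11 as n → ∞.
Thus R = 1/(2/11) = 11/2.
Check t = 11/2: absolute convergence follows by limit comparison with Σ 1/n².
When t = -11/2, absolute convergence follows by limit comparison with Σ 1/n².

[-11/2, 11/2]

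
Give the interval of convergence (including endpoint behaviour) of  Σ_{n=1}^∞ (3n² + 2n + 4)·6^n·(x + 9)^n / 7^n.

Ratio test: |a_{n+1}/a_n| = [(3(n+1)² + 2(n+1) + 4)/(3n² + 2n + 4)] · 6/7 → 6/7 as n → ∞.
Thus R = 1/(6/7) = 7/6.
Endpoint x = -47/6: the terms do not tend to 0, so the series diverges.
When x = -61/6, the terms have absolute value of order n², which does not tend to 0, so the series diverges by the divergence test.

(-61/6, -47/6)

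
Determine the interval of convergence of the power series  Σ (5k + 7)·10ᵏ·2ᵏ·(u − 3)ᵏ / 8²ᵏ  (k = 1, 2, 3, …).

(-1/5, 31/5)

The ratio of consecutive coefficients is [(5(k+1) + 7)/(5k + 7)] · 10·2/64 → 5/16.
Thus R = 1/(5/16) = 16/5.
Check u = 31/5: the terms do not tend to 0, so the series diverges.
Endpoint u = -1/5: the terms do not tend to 0, so the series diverges.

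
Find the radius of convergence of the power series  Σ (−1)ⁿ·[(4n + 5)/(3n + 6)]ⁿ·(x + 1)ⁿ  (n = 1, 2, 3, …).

Root test: |a_n|^(1/n) = (4n + 5)/(3n + 6) → 4/3.
The series converges when 4/3 · |x + 1| < 1, giving R = 3/4.

R = 3/4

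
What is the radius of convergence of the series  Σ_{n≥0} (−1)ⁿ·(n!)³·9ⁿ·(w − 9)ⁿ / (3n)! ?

Apply the ratio test: |a_{n+1}| / |a_n| = (n+1)³/[(3n+1)·(3n+2)·(3n+3)] · 9, which tends to 1/3 as n → ∞.
The series converges when 1/3 · |w − 9| < 1, giving R = 3.

R = 3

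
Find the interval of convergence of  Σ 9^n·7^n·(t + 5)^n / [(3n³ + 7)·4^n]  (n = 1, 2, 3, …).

The ratio of consecutive coefficients is [(3n³ + 7)/(3(n+1)³ + 7)] · 9·7/4 → 63/4.
The series converges when 63/4 · |t + 5| < 1, giving R = 4/63.
At t = -311/63: absolute convergence follows by limit comparison with Σ 1/n³.
At t = -319/63: the terms are on the order of 1/n³, so the series converges absolutely by comparison with the p-series (p = 3 > 1).

[-319/63, -311/63]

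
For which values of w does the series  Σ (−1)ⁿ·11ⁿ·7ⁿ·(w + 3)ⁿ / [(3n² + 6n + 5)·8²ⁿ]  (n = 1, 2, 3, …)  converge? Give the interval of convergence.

[-295/77, -167/77]

Ratio test: |a_{n+1}/a_n| = [(3n² + 6n + 5)/(3(n+1)² + 6(n+1) + 5)] · 11·7/64 → 77/64 as n → ∞.
Thus R = 1/(77/64) = 64/77.
Endpoint w = -167/77: absolute convergence follows by limit comparison with Σ 1/n².
Endpoint w = -295/77: the series is dominated by a constant times Σ 1/n², which converges (p = 2 > 1).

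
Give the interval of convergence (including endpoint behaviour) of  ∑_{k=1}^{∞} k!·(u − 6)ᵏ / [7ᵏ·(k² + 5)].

The ratio of consecutive coefficients is (k+1) · 1/7 · (k² + 5)/((k+1)² + 5) → ∞.
The terms grow without bound for any (u − 6) ≠ 0, so R = 0 (convergence only at u = 6).

{6}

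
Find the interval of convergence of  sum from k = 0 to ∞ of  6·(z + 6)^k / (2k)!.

By the ratio test, |a_{k+1}/a_k| = 6/6 · 1/[(2k+1)·(2k+2)] → 0.
The ratio tends to 0 regardless of z, hence R = ∞.

(−∞, ∞)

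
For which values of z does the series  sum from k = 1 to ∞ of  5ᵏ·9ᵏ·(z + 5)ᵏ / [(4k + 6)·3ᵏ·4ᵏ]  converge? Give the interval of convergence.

The ratio of consecutive coefficients is [(4k + 6)/(4(k+1) + 6)] · 5·9/(3·4) → 15/4.
Thus R = 1/(15/4) = 4/15.
When z = -71/15, comparison with the harmonic series Σ 1/k shows the series diverges.
Endpoint z = -79/15: the terms alternate in sign and decrease monotonically to 0 in absolute value (size ~ c/k), so the alternating series test gives convergence.

[-79/15, -71/15)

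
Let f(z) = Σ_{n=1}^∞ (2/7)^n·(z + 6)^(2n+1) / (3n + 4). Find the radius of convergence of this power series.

R = √14/2

The ratio of consecutive coefficients is [(3n + 4)/(3(n+1) + 4)] · 2/7 → 2/7.
Successive powers of (z + 6) differ by 2, so the series converges when |z + 6|² · 2/7 < 1, i.e. |z + 6| < √(7/2). So R = √14/2.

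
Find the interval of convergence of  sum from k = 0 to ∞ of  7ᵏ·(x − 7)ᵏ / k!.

(−∞, ∞)

The ratio of consecutive coefficients is 7 · 1/(k+1) → 0.
The limit is 0, so the series converges for all x; R = ∞.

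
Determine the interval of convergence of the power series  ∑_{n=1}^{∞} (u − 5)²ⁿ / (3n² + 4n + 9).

[4, 6]

By the ratio test, |a_{n+1}/a_n| = (3n² + 4n + 9)/(3(n+1)² + 4(n+1) + 9) → 1.
Successive powers of (u − 5) differ by 2, so the series converges when |u − 5|² · 1 < 1, i.e. |u − 5| < √(1) = 1. So R = 1.
When u = 6, the series is dominated by a constant times Σ 1/n², which converges (p = 2 > 1).
At u = 4: absolute convergence follows by limit comparison with Σ 1/n².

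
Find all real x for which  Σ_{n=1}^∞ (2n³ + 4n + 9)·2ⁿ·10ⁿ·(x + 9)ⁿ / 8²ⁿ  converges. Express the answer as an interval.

(-61/5, -29/5)

Apply the ratio test: |a_{n+1}| / |a_n| = [(2(n+1)³ + 4(n+1) + 9)/(2n³ + 4n + 9)] · 2·10/64, which tends to 5/16 as n → ∞.
Convergence for |x + 9| · 5/16 < 1, i.e. |x + 9| < 16/5. So R = 16/5.
When x = -29/5, the terms do not tend to 0, so the series diverges.
At x = -61/5: the n-th term does not approach 0; divergence by the term test.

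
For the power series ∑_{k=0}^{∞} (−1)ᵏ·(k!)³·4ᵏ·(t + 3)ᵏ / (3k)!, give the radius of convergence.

R = 27/4

Apply the ratio test: |a_{k+1}| / |a_k| = (k+1)³/[(3k+1)·(3k+2)·(3k+3)] · 4, which tends to 4/27 as k → ∞.
The series converges when 4/27 · |t + 3| < 1, giving R = 27/4.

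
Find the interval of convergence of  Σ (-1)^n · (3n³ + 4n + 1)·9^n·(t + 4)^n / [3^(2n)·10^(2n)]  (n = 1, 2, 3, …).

(-104, 96)

The ratio of consecutive coefficients is [(3(n+1)³ + 4(n+1) + 1)/(3n³ + 4n + 1)] · 9/(9·100) → 1/100.
The series converges when 1/100 · |t + 4| < 1, giving R = 100.
Endpoint t = 96: the n-th term does not approach 0; divergence by the term test.
Check t = -104: the terms do not tend to 0, so the series diverges.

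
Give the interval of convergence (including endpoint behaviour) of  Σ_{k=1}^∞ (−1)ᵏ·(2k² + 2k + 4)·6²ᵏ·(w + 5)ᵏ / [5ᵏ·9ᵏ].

(-25/4, -15/4)

The ratio of consecutive coefficients is [(2(k+1)² + 2(k+1) + 4)/(2k² + 2k + 4)] · 36/(5·9) → 4/5.
Hence the series converges for |w + 5| < 1/(4/5) = 5/4, so the radius of convergence is 5/4.
Endpoint w = -15/4: the k-th term does not approach 0; divergence by the term test.
When w = -25/4, the terms have absolute value of order k², which does not tend to 0, so the series diverges by the divergence test.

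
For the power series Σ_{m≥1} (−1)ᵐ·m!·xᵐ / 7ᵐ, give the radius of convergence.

By the ratio test, |a_{m+1}/a_m| = (m+1) · 1/7 → ∞.
The ratio grows without bound, so the series diverges whenever x ≠ 0; it converges only at x = 0. R = 0.

R = 0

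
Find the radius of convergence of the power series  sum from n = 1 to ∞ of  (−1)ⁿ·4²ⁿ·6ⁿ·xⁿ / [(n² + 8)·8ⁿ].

R = 1/12

The ratio of consecutive coefficients is [(n² + 8)/((n+1)² + 8)] · 16·6/8 → 12.
Convergence for |x| · 12 < 1, i.e. |x| < 1/12. So R = 1/12.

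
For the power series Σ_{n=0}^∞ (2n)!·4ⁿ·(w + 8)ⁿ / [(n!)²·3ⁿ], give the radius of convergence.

R = 3/16

The ratio of consecutive coefficients is (2n+1)·(2n+2)/(n+1)² · 4/3 → 16/3.
Convergence for |w + 8| · 16/3 < 1, i.e. |w + 8| < 3/16. So R = 3/16.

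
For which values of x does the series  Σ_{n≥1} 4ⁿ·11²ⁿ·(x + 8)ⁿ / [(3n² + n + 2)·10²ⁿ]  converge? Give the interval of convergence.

[-993/121, -943/121]

Apply the ratio test: |a_{n+1}| / |a_n| = [(3n² + n + 2)/(3(n+1)² + (n+1) + 2)] · 4·121/100, which tends to 121/25 as n → ∞.
The series converges when 121/25 · |x + 8| < 1, giving R = 25/121.
At x = -943/121: the series is dominated by a constant times Σ 1/n², which converges (p = 2 > 1).
At x = -993/121: the terms are on the order of 1/n², so the series converges absolutely by comparison with the p-series (p = 2 > 1).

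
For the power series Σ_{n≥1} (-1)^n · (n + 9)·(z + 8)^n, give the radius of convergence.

Apply the ratio test: |a_{n+1}| / |a_n| = ((n+1) + 9)/(n + 9), which tends to 1 as n → ∞.
Hence R = 1.

R = 1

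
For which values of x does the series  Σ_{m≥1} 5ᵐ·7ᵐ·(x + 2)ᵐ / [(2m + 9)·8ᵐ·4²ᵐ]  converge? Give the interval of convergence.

The ratio of consecutive coefficients is [(2m + 9)/(2(m+1) + 9)] · 5·7/(8·16) → 35/128.
The series converges when 35/128 · |x + 2| < 1, giving R = 128/35.
Endpoint x = 58/35: the terms behave like c/m; limit comparison with the harmonic series gives divergence.
When x = -198/35, an alternating series whose terms decrease to 0 in absolute value, so it converges by the Leibniz criterion.

[-198/35, 58/35)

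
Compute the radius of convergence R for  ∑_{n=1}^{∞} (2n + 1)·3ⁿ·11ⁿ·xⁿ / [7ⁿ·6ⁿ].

By the ratio test, |a_{n+1}/a_n| = [(2(n+1) + 1)/(2n + 1)] · 3·11/(7·6) → 11/14.
Hence the series converges for |x| < 1/(11/14) = 14/11, so the radius of convergence is 14/11.

R = 14/11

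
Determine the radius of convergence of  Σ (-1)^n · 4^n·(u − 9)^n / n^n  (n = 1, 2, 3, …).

Applying the root test, |a_n|^(1/n) = 4/n → 0.
Since the n-th root of |a_n| tends to 0, the series converges for all real u; R = ∞.

R = ∞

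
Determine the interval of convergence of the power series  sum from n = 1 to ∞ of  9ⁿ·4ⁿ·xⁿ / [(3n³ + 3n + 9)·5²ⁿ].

[-25/36, 25/36]

By the ratio test, |a_{n+1}/a_n| = [(3n³ + 3n + 9)/(3(n+1)³ + 3(n+1) + 9)] · 9·4/25 → 36/25.
The series converges when 36/25 · |x| < 1, giving R = 25/36.
At x = 25/36: absolute convergence follows by limit comparison with Σ 1/n³.
When x = -25/36, the terms are on the order of 1/n³, so the series converges absolutely by comparison with the p-series (p = 3 > 1).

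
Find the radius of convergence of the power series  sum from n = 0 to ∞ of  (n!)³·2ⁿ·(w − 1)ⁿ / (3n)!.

R = 27/2

The ratio of consecutive coefficients is (n+1)³/[(3n+1)·(3n+2)·(3n+3)] · 2 → 2/27.
Thus R = 1/(2/27) = 27/2.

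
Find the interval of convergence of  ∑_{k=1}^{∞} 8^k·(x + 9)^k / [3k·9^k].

By the ratio test, |a_{k+1}/a_k| = [3k/3(k+1)] · 8/9 → 8/9.
The series converges when 8/9 · |x + 9| < 1, giving R = 9/8.
At x = -63/8: comparison with the harmonic series Σ 1/k shows the series diverges.
When x = -81/8, an alternating series whose terms decrease to 0 in absolute value, so it converges by the Leibniz criterion.

[-81/8, -63/8)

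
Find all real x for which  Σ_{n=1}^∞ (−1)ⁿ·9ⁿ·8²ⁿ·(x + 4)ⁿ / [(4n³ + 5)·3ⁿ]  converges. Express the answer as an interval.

The ratio of consecutive coefficients is [(4n³ + 5)/(4(n+1)³ + 5)] · 9·64/3 → 192.
Thus R = 1/(192) = 1/192.
When x = -767/192, absolute convergence follows by limit comparison with Σ 1/n³.
Check x = -769/192: the series is dominated by a constant times Σ 1/n³, which converges (p = 3 > 1).

[-769/192, -767/192]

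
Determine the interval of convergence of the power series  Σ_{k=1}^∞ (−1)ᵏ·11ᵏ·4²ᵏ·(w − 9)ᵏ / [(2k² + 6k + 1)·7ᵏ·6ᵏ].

[771/88, 813/88]

By the ratio test, |a_{k+1}/a_k| = [(2k² + 6k + 1)/(2(k+1)² + 6(k+1) + 1)] · 11·16/(7·6) → 88/21.
Convergence for |w − 9| · 88/21 < 1, i.e. |w − 9| < 21/88. So R = 21/88.
When w = 813/88, the series is dominated by a constant times Σ 1/k², which converges (p = 2 > 1).
Check w = 771/88: the series is dominated by a constant times Σ 1/k², which converges (p = 2 > 1).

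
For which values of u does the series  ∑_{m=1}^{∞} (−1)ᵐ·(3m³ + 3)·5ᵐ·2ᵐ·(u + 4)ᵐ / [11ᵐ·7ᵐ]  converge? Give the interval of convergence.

(-117/10, 37/10)

Ratio test: |a_{m+1}/a_m| = [(3(m+1)³ + 3)/(3m³ + 3)] · 5·2/(11·7) → 10/77 as m → ∞.
Thus R = 1/(10/77) = 77/10.
When u = 37/10, the terms have absolute value of order m³, which does not tend to 0, so the series diverges by the divergence test.
When u = -117/10, the m-th term does not approach 0; divergence by the term test.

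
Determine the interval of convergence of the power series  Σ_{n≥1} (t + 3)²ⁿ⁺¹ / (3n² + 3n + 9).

Ratio test: |a_{n+1}/a_n| = (3n² + 3n + 9)/(3(n+1)² + 3(n+1) + 9) → 1 as n → ∞.
Successive powers of (t + 3) differ by 2, so the series converges when |t + 3|² · 1 < 1, i.e. |t + 3| < √(1) = 1. So R = 1.
Endpoint t = -2: absolute convergence follows by limit comparison with Σ 1/n².
Check t = -4: the terms are on the order of 1/n², so the series converges absolutely by comparison with the p-series (p = 2 > 1).

[-4, -2]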